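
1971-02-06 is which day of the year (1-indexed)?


Date: February 6, 1971
Days in months 1 through 1: 31
Plus 6 days in February

Day of year: 37


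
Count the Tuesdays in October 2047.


October 2047 has 31 days
Anchor: Jan 1, 2047. With p = 2047 - 1 = 2046: (p + p//4 - p//100 + p//400) mod 7 = (2046 + 511 - 20 + 5) mod 7 = 2542 mod 7 = 1 -> Tuesday (Mon=0 ... Sun=6)
Days before October (Jan-Sep): 273; October 1 index = (1 + 273) mod 7 = 1 -> Tuesday
First Tuesday is October 1
Tuesdays: 1, 8, 15, 22, 29

5 Tuesdays


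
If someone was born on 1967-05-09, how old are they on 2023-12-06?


Birth: 1967-05-09
Reference: 2023-12-06
Year difference: 2023 - 1967 = 56

56 years old


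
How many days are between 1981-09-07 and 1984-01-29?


From 1981-09-07 to 1984-01-29
1981-09-07: days before September = 31 + 28 + 31 + 30 + 31 + 30 + 31 + 31 = 243 (1981 is not a leap year); day of year = 243 + 7 = 250
1984-01-29: day of year = 29
Rest of 1981: 365 - 250 = 115
Full years 1982 (365), 1983 (365): 730
Total = 115 + 730 + 29 = 874

874 days


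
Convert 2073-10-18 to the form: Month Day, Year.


ISO 2073-10-18 parses as year=2073, month=10, day=18
Month 10 -> October

October 18, 2073


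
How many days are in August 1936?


August 1936

31 days


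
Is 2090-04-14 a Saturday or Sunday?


Anchor: Jan 1, 2090. With p = 2090 - 1 = 2089: (p + p//4 - p//100 + p//400) mod 7 = (2089 + 522 - 20 + 5) mod 7 = 2596 mod 7 = 6 -> Sunday (Mon=0 ... Sun=6)
Day of year: 104; offset = 103
Weekday index = (6 + 103) mod 7 = 4 -> Friday
Weekend days: Saturday, Sunday

No


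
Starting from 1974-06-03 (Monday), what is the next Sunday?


Current: Monday
Target: Sunday
Days ahead: 6

Next Sunday: 1974-06-09


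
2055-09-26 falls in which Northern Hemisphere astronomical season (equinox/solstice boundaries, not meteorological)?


Date: September 26
Astronomical Autumn (approx.; exact equinox/solstice day varies by year): September 22 to December 20
September 26 falls within the Autumn window

Autumn


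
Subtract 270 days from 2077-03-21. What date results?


Start: 2077-03-21, subtract 270 days
Back 21 days from March 21 reaches February 28, 2077 -> 249 left
February 2077 has 28 days -> back to January 31, 2077 -> 221 left
January 2077 has 31 days -> back to December 31, 2076 -> 190 left
December 2076 has 31 days -> back to November 30, 2076 -> 159 left
November 2076 has 30 days -> back to October 31, 2076 -> 129 left
October 2076 has 31 days -> back to September 30, 2076 -> 98 left
September 2076 has 30 days -> back to August 31, 2076 -> 68 left
August 2076 has 31 days -> back to July 31, 2076 -> 37 left
July 2076 has 31 days -> back to June 30, 2076 -> 6 left
June 2076: 30 - 6 = 24 -> lands on June 24

Result: 2076-06-24


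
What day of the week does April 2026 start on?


Target: April 1, 2026
Anchor: Jan 1, 2026. With p = 2026 - 1 = 2025: (p + p//4 - p//100 + p//400) mod 7 = (2025 + 506 - 20 + 5) mod 7 = 2516 mod 7 = 3 -> Thursday (Mon=0 ... Sun=6)
Days before April (Jan-Mar): 90 days
Weekday index = (3 + 90) mod 7 = 2

Wednesday


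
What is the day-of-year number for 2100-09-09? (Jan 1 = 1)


Date: September 9, 2100
Days in months 1 through 8: 243
Plus 9 days in September

Day of year: 252


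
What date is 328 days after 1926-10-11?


Start: 1926-10-11, add 328 days
October 1926 has 31 days: 31 - 11 = 20 days to October 31 -> 308 left
November 1926 has 30 days -> 278 left
December 1926 has 31 days -> 247 left
January 1927 has 31 days -> 216 left
February 1927 has 28 days -> 188 left
March 1927 has 31 days -> 157 left
April 1927 has 30 days -> 127 left
May 1927 has 31 days -> 96 left
June 1927 has 30 days -> 66 left
July 1927 has 31 days -> 35 left
August 1927 has 31 days -> 4 left
September 1927: 4 <= 30 -> lands on September 4

Result: 1927-09-04


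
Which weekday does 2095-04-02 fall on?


Date: April 2, 2095
Anchor: Jan 1, 2095. With p = 2095 - 1 = 2094: (p + p//4 - p//100 + p//400) mod 7 = (2094 + 523 - 20 + 5) mod 7 = 2602 mod 7 = 5 -> Saturday (Mon=0 ... Sun=6)
Days before April (Jan-Mar): 90; offset = 90 + 2 - 1 = 91
Weekday index = (5 + 91) mod 7 = 5

Day of the week: Saturday


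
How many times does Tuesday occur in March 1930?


March 1930 has 31 days
Anchor: Jan 1, 1930. With p = 1930 - 1 = 1929: (p + p//4 - p//100 + p//400) mod 7 = (1929 + 482 - 19 + 4) mod 7 = 2396 mod 7 = 2 -> Wednesday (Mon=0 ... Sun=6)
Days before March (Jan-Feb): 59; March 1 index = (2 + 59) mod 7 = 5 -> Saturday
First Tuesday is March 4
Tuesdays: 4, 11, 18, 25

4 Tuesdays


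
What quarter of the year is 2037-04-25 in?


Month: April (month 4)
Q1: Jan-Mar, Q2: Apr-Jun, Q3: Jul-Sep, Q4: Oct-Dec

Q2


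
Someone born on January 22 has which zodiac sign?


Date: January 22
Conventional tropical zodiac dates: Aquarius from January 20 onward; Pisces starts February 19
January 22 falls within the Aquarius range

Aquarius


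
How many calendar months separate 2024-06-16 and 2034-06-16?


From June 2024 to June 2034
10 years * 12 = 120 months = 120

120 months


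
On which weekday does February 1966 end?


February 1966 has 28 days
Anchor: Jan 1, 1966. With p = 1966 - 1 = 1965: (p + p//4 - p//100 + p//400) mod 7 = (1965 + 491 - 19 + 4) mod 7 = 2441 mod 7 = 5 -> Saturday (Mon=0 ... Sun=6)
Days before February (Jan): 31; February 1 index = (5 + 31) mod 7 = 1 -> Tuesday
Last day offset: 28 - 1 = 27 days
Weekday index = (1 + 27) mod 7 = 0

Monday, February 28


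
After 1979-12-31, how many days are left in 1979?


Day of year: 365 of 365
Remaining = 365 - 365

0 days


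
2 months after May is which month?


May is month 5
5 + 2 = 7

July


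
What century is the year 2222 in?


Century = (year - 1) // 100 + 1
= (2222 - 1) // 100 + 1
= 2221 // 100 + 1
= 22 + 1

23rd century


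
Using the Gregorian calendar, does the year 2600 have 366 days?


Gregorian leap year rule: divisible by 4, but not by 100, unless also by 400.
2600 is divisible by 100 but not 400 -> not a leap year

No


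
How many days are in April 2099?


April 2099

30 days


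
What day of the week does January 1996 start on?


Target: January 1, 1996
Anchor: Jan 1, 1996. With p = 1996 - 1 = 1995: (p + p//4 - p//100 + p//400) mod 7 = (1995 + 498 - 19 + 4) mod 7 = 2478 mod 7 = 0 -> Monday (Mon=0 ... Sun=6)
Offset from anchor: 0 days
Weekday index = (0 + 0) mod 7 = 0

Monday


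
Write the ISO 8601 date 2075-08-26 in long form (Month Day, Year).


ISO 2075-08-26 parses as year=2075, month=08, day=26
Month 8 -> August

August 26, 2075


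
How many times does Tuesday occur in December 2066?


December 2066 has 31 days
Anchor: Jan 1, 2066. With p = 2066 - 1 = 2065: (p + p//4 - p//100 + p//400) mod 7 = (2065 + 516 - 20 + 5) mod 7 = 2566 mod 7 = 4 -> Friday (Mon=0 ... Sun=6)
Days before December (Jan-Nov): 334; December 1 index = (4 + 334) mod 7 = 2 -> Wednesday
First Tuesday is December 7
Tuesdays: 7, 14, 21, 28

4 Tuesdays


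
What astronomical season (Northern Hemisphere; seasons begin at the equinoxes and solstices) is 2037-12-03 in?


Date: December 3
Astronomical Autumn (approx.; exact equinox/solstice day varies by year): September 22 to December 20
December 3 falls within the Autumn window

Autumn


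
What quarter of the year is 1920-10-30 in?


Month: October (month 10)
Q1: Jan-Mar, Q2: Apr-Jun, Q3: Jul-Sep, Q4: Oct-Dec

Q4


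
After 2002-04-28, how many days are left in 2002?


Day of year: 118 of 365
Remaining = 365 - 118

247 days


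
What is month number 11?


Month 11 of 12

November


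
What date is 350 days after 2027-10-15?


Start: 2027-10-15, add 350 days
October 2027 has 31 days: 31 - 15 = 16 days to October 31 -> 334 left
November 2027 has 30 days -> 304 left
December 2027 has 31 days -> 273 left
January 2028 has 31 days -> 242 left
February 2028 has 29 days -> 213 left
March 2028 has 31 days -> 182 left
April 2028 has 30 days -> 152 left
May 2028 has 31 days -> 121 left
June 2028 has 30 days -> 91 left
July 2028 has 31 days -> 60 left
August 2028 has 31 days -> 29 left
September 2028: 29 <= 30 -> lands on September 29

Result: 2028-09-29


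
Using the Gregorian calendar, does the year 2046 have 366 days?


Gregorian leap year rule: divisible by 4, but not by 100, unless also by 400.
2046 is not divisible by 4 -> not a leap year

No


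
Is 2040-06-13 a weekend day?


Anchor: Jan 1, 2040. With p = 2040 - 1 = 2039: (p + p//4 - p//100 + p//400) mod 7 = (2039 + 509 - 20 + 5) mod 7 = 2533 mod 7 = 6 -> Sunday (Mon=0 ... Sun=6)
Day of year: 165; offset = 164
Weekday index = (6 + 164) mod 7 = 2 -> Wednesday
Weekend days: Saturday, Sunday

No


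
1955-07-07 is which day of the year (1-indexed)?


Date: July 7, 1955
Days in months 1 through 6: 181
Plus 7 days in July

Day of year: 188


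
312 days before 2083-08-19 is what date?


Start: 2083-08-19, subtract 312 days
Back 19 days from August 19 reaches July 31, 2083 -> 293 left
July 2083 has 31 days -> back to June 30, 2083 -> 262 left
June 2083 has 30 days -> back to May 31, 2083 -> 232 left
May 2083 has 31 days -> back to April 30, 2083 -> 201 left
April 2083 has 30 days -> back to March 31, 2083 -> 171 left
March 2083 has 31 days -> back to February 28, 2083 -> 140 left
February 2083 has 28 days -> back to January 31, 2083 -> 112 left
January 2083 has 31 days -> back to December 31, 2082 -> 81 left
December 2082 has 31 days -> back to November 30, 2082 -> 50 left
November 2082 has 30 days -> back to October 31, 2082 -> 20 left
October 2082: 31 - 20 = 11 -> lands on October 11

Result: 2082-10-11


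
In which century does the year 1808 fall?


Century = (year - 1) // 100 + 1
= (1808 - 1) // 100 + 1
= 1807 // 100 + 1
= 18 + 1

19th century


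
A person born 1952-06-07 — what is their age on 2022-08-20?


Birth: 1952-06-07
Reference: 2022-08-20
Year difference: 2022 - 1952 = 70

70 years old


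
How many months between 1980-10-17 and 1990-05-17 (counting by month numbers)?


From October 1980 to May 1990
10 years * 12 = 120 months, minus 5 months = 115

115 months


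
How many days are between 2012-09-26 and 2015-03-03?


From 2012-09-26 to 2015-03-03
2012-09-26: days before September = 31 + 29 + 31 + 30 + 31 + 30 + 31 + 31 = 244 (2012 is a leap year); day of year = 244 + 26 = 270
2015-03-03: days before March = 31 + 28 = 59 (2015 is not a leap year); day of year = 59 + 3 = 62
Rest of 2012: 366 - 270 = 96
Full years 2013 (365), 2014 (365): 730
Total = 96 + 730 + 62 = 888

888 days


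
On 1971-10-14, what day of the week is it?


Date: October 14, 1971
Anchor: Jan 1, 1971. With p = 1971 - 1 = 1970: (p + p//4 - p//100 + p//400) mod 7 = (1970 + 492 - 19 + 4) mod 7 = 2447 mod 7 = 4 -> Friday (Mon=0 ... Sun=6)
Days before October (Jan-Sep): 273; offset = 273 + 14 - 1 = 286
Weekday index = (4 + 286) mod 7 = 3

Day of the week: Thursday


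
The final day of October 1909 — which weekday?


October 1909 has 31 days
Anchor: Jan 1, 1909. With p = 1909 - 1 = 1908: (p + p//4 - p//100 + p//400) mod 7 = (1908 + 477 - 19 + 4) mod 7 = 2370 mod 7 = 4 -> Friday (Mon=0 ... Sun=6)
Days before October (Jan-Sep): 273; October 1 index = (4 + 273) mod 7 = 4 -> Friday
Last day offset: 31 - 1 = 30 days
Weekday index = (4 + 30) mod 7 = 6

Sunday, October 31


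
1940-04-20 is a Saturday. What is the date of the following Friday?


Current: Saturday
Target: Friday
Days ahead: 6

Next Friday: 1940-04-26


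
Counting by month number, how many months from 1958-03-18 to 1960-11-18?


From March 1958 to November 1960
2 years * 12 = 24 months, plus 8 months = 32

32 months


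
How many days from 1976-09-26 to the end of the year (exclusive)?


Day of year: 270 of 366
Remaining = 366 - 270

96 days


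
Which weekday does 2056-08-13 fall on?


Date: August 13, 2056
Anchor: Jan 1, 2056. With p = 2056 - 1 = 2055: (p + p//4 - p//100 + p//400) mod 7 = (2055 + 513 - 20 + 5) mod 7 = 2553 mod 7 = 5 -> Saturday (Mon=0 ... Sun=6)
Days before August (Jan-Jul): 213; offset = 213 + 13 - 1 = 225
Weekday index = (5 + 225) mod 7 = 6

Day of the week: Sunday


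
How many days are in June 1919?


June 1919

30 days


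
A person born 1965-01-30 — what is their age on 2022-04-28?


Birth: 1965-01-30
Reference: 2022-04-28
Year difference: 2022 - 1965 = 57

57 years old


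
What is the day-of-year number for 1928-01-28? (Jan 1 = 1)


Date: January 28, 1928
No months before January
Plus 28 days in January

Day of year: 28


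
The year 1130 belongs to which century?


Century = (year - 1) // 100 + 1
= (1130 - 1) // 100 + 1
= 1129 // 100 + 1
= 11 + 1

12th century


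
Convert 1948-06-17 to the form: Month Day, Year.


ISO 1948-06-17 parses as year=1948, month=06, day=17
Month 6 -> June

June 17, 1948


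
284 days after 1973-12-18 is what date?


Start: 1973-12-18, add 284 days
December 1973 has 31 days: 31 - 18 = 13 days to December 31 -> 271 left
January 1974 has 31 days -> 240 left
February 1974 has 28 days -> 212 left
March 1974 has 31 days -> 181 left
April 1974 has 30 days -> 151 left
May 1974 has 31 days -> 120 left
June 1974 has 30 days -> 90 left
July 1974 has 31 days -> 59 left
August 1974 has 31 days -> 28 left
September 1974: 28 <= 30 -> lands on September 28

Result: 1974-09-28


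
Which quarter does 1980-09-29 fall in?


Month: September (month 9)
Q1: Jan-Mar, Q2: Apr-Jun, Q3: Jul-Sep, Q4: Oct-Dec

Q3


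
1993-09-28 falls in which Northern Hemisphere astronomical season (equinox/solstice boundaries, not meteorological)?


Date: September 28
Astronomical Autumn (approx.; exact equinox/solstice day varies by year): September 22 to December 20
September 28 falls within the Autumn window

Autumn


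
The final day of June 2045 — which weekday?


June 2045 has 30 days
Anchor: Jan 1, 2045. With p = 2045 - 1 = 2044: (p + p//4 - p//100 + p//400) mod 7 = (2044 + 511 - 20 + 5) mod 7 = 2540 mod 7 = 6 -> Sunday (Mon=0 ... Sun=6)
Days before June (Jan-May): 151; June 1 index = (6 + 151) mod 7 = 3 -> Thursday
Last day offset: 30 - 1 = 29 days
Weekday index = (3 + 29) mod 7 = 4

Friday, June 30


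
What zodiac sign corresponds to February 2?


Date: February 2
Conventional tropical zodiac dates: Aquarius from January 20 onward; Pisces starts February 19
February 2 falls within the Aquarius range

Aquarius


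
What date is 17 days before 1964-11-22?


Start: 1964-11-22, subtract 17 days
22 - 17 = 5 stays within November 1964

Result: 1964-11-05


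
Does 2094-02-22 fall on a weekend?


Anchor: Jan 1, 2094. With p = 2094 - 1 = 2093: (p + p//4 - p//100 + p//400) mod 7 = (2093 + 523 - 20 + 5) mod 7 = 2601 mod 7 = 4 -> Friday (Mon=0 ... Sun=6)
Day of year: 53; offset = 52
Weekday index = (4 + 52) mod 7 = 0 -> Monday
Weekend days: Saturday, Sunday

No


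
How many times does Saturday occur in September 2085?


September 2085 has 30 days
Anchor: Jan 1, 2085. With p = 2085 - 1 = 2084: (p + p//4 - p//100 + p//400) mod 7 = (2084 + 521 - 20 + 5) mod 7 = 2590 mod 7 = 0 -> Monday (Mon=0 ... Sun=6)
Days before September (Jan-Aug): 243; September 1 index = (0 + 243) mod 7 = 5 -> Saturday
First Saturday is September 1
Saturdays: 1, 8, 15, 22, 29

5 Saturdays


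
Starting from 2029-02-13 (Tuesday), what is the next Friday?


Current: Tuesday
Target: Friday
Days ahead: 3

Next Friday: 2029-02-16


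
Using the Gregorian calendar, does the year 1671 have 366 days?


Gregorian leap year rule: divisible by 4, but not by 100, unless also by 400.
1671 is not divisible by 4 -> not a leap year

No


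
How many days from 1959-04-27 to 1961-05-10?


From 1959-04-27 to 1961-05-10
1959-04-27: days before April = 31 + 28 + 31 = 90 (1959 is not a leap year); day of year = 90 + 27 = 117
1961-05-10: days before May = 31 + 28 + 31 + 30 = 120 (1961 is not a leap year); day of year = 120 + 10 = 130
Rest of 1959: 365 - 117 = 248
Full years 1960 (366): 366
Total = 248 + 366 + 130 = 744

744 days


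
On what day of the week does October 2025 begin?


Target: October 1, 2025
Anchor: Jan 1, 2025. With p = 2025 - 1 = 2024: (p + p//4 - p//100 + p//400) mod 7 = (2024 + 506 - 20 + 5) mod 7 = 2515 mod 7 = 2 -> Wednesday (Mon=0 ... Sun=6)
Days before October (Jan-Sep): 273 days
Weekday index = (2 + 273) mod 7 = 2

Wednesday


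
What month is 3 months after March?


March is month 3
3 + 3 = 6

June


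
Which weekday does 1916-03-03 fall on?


Date: March 3, 1916
Anchor: Jan 1, 1916. With p = 1916 - 1 = 1915: (p + p//4 - p//100 + p//400) mod 7 = (1915 + 478 - 19 + 4) mod 7 = 2378 mod 7 = 5 -> Saturday (Mon=0 ... Sun=6)
Days before March (Jan-Feb): 60; offset = 60 + 3 - 1 = 62
Weekday index = (5 + 62) mod 7 = 4

Day of the week: Friday


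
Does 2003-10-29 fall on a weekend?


Anchor: Jan 1, 2003. With p = 2003 - 1 = 2002: (p + p//4 - p//100 + p//400) mod 7 = (2002 + 500 - 20 + 5) mod 7 = 2487 mod 7 = 2 -> Wednesday (Mon=0 ... Sun=6)
Day of year: 302; offset = 301
Weekday index = (2 + 301) mod 7 = 2 -> Wednesday
Weekend days: Saturday, Sunday

No


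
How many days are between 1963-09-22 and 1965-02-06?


From 1963-09-22 to 1965-02-06
1963-09-22: days before September = 31 + 28 + 31 + 30 + 31 + 30 + 31 + 31 = 243 (1963 is not a leap year); day of year = 243 + 22 = 265
1965-02-06: days before February = 31; day of year = 31 + 6 = 37
Rest of 1963: 365 - 265 = 100
Full years 1964 (366): 366
Total = 100 + 366 + 37 = 503

503 days


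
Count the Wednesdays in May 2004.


May 2004 has 31 days
Anchor: Jan 1, 2004. With p = 2004 - 1 = 2003: (p + p//4 - p//100 + p//400) mod 7 = (2003 + 500 - 20 + 5) mod 7 = 2488 mod 7 = 3 -> Thursday (Mon=0 ... Sun=6)
Days before May (Jan-Apr): 121; May 1 index = (3 + 121) mod 7 = 5 -> Saturday
First Wednesday is May 5
Wednesdays: 5, 12, 19, 26

4 Wednesdays


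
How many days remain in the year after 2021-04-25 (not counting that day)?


Day of year: 115 of 365
Remaining = 365 - 115

250 days


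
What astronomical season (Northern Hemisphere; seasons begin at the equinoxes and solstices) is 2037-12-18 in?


Date: December 18
Astronomical Autumn (approx.; exact equinox/solstice day varies by year): September 22 to December 20
December 18 falls within the Autumn window

Autumn


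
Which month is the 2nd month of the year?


Month 2 of 12

February


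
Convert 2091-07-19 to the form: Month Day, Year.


ISO 2091-07-19 parses as year=2091, month=07, day=19
Month 7 -> July

July 19, 2091


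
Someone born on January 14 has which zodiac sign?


Date: January 14
Conventional tropical zodiac dates: Capricorn from December 22 onward; Aquarius starts January 20
January 14 falls within the Capricorn range

Capricorn


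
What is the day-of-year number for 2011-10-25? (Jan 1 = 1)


Date: October 25, 2011
Days in months 1 through 9: 273
Plus 25 days in October

Day of year: 298


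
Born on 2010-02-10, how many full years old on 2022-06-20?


Birth: 2010-02-10
Reference: 2022-06-20
Year difference: 2022 - 2010 = 12

12 years old


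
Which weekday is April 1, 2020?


Target: April 1, 2020
Anchor: Jan 1, 2020. With p = 2020 - 1 = 2019: (p + p//4 - p//100 + p//400) mod 7 = (2019 + 504 - 20 + 5) mod 7 = 2508 mod 7 = 2 -> Wednesday (Mon=0 ... Sun=6)
Days before April (Jan-Mar): 91 days
Weekday index = (2 + 91) mod 7 = 2

Wednesday


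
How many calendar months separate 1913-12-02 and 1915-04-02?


From December 1913 to April 1915
2 years * 12 = 24 months, minus 8 months = 16

16 months


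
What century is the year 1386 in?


Century = (year - 1) // 100 + 1
= (1386 - 1) // 100 + 1
= 1385 // 100 + 1
= 13 + 1

14th century


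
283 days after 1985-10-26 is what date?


Start: 1985-10-26, add 283 days
October 1985 has 31 days: 31 - 26 = 5 days to October 31 -> 278 left
November 1985 has 30 days -> 248 left
December 1985 has 31 days -> 217 left
January 1986 has 31 days -> 186 left
February 1986 has 28 days -> 158 left
March 1986 has 31 days -> 127 left
April 1986 has 30 days -> 97 left
May 1986 has 31 days -> 66 left
June 1986 has 30 days -> 36 left
July 1986 has 31 days -> 5 left
August 1986: 5 <= 31 -> lands on August 5

Result: 1986-08-05


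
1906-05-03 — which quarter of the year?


Month: May (month 5)
Q1: Jan-Mar, Q2: Apr-Jun, Q3: Jul-Sep, Q4: Oct-Dec

Q2


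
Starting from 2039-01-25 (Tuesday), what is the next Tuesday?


Current: Tuesday
Target: Tuesday
Days ahead: 7

Next Tuesday: 2039-02-01


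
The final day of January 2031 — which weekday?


January 2031 has 31 days
Anchor: Jan 1, 2031. With p = 2031 - 1 = 2030: (p + p//4 - p//100 + p//400) mod 7 = (2030 + 507 - 20 + 5) mod 7 = 2522 mod 7 = 2 -> Wednesday (Mon=0 ... Sun=6)
January 1 is the anchor itself -> Wednesday
Last day offset: 31 - 1 = 30 days
Weekday index = (2 + 30) mod 7 = 4

Friday, January 31


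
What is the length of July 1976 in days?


July 1976

31 days


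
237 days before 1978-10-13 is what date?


Start: 1978-10-13, subtract 237 days
Back 13 days from October 13 reaches September 30, 1978 -> 224 left
September 1978 has 30 days -> back to August 31, 1978 -> 194 left
August 1978 has 31 days -> back to July 31, 1978 -> 163 left
July 1978 has 31 days -> back to June 30, 1978 -> 132 left
June 1978 has 30 days -> back to May 31, 1978 -> 102 left
May 1978 has 31 days -> back to April 30, 1978 -> 71 left
April 1978 has 30 days -> back to March 31, 1978 -> 41 left
March 1978 has 31 days -> back to February 28, 1978 -> 10 left
February 1978: 28 - 10 = 18 -> lands on February 18

Result: 1978-02-18


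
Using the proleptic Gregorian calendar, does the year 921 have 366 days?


Gregorian leap year rule: divisible by 4, but not by 100, unless also by 400.
921 is not divisible by 4 -> not a leap year

No


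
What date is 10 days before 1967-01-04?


Start: 1967-01-04, subtract 10 days
Back 4 days from January 4 reaches December 31, 1966 -> 6 left
December 1966: 31 - 6 = 25 -> lands on December 25

Result: 1966-12-25


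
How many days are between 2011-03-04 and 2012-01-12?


From 2011-03-04 to 2012-01-12
2011-03-04: days before March = 31 + 28 = 59 (2011 is not a leap year); day of year = 59 + 4 = 63
2012-01-12: day of year = 12
Rest of 2011: 365 - 63 = 302
Total = 302 + 12 = 314

314 days


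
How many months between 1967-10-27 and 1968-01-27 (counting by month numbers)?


From October 1967 to January 1968
1 year * 12 = 12 months, minus 9 months = 3

3 months


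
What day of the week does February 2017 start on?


Target: February 1, 2017
Anchor: Jan 1, 2017. With p = 2017 - 1 = 2016: (p + p//4 - p//100 + p//400) mod 7 = (2016 + 504 - 20 + 5) mod 7 = 2505 mod 7 = 6 -> Sunday (Mon=0 ... Sun=6)
Days before February (Jan): 31 days
Weekday index = (6 + 31) mod 7 = 2

Wednesday


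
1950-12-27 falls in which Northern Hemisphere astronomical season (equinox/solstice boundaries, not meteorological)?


Date: December 27
Astronomical Winter (approx.; exact equinox/solstice day varies by year): December 21 to March 19
December 27 falls within the Winter window

Winter


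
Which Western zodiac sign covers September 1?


Date: September 1
Conventional tropical zodiac dates: Virgo from August 23 onward; Libra starts September 23
September 1 falls within the Virgo range

Virgo


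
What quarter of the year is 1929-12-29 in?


Month: December (month 12)
Q1: Jan-Mar, Q2: Apr-Jun, Q3: Jul-Sep, Q4: Oct-Dec

Q4


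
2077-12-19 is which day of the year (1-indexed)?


Date: December 19, 2077
Days in months 1 through 11: 334
Plus 19 days in December

Day of year: 353


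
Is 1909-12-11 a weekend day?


Anchor: Jan 1, 1909. With p = 1909 - 1 = 1908: (p + p//4 - p//100 + p//400) mod 7 = (1908 + 477 - 19 + 4) mod 7 = 2370 mod 7 = 4 -> Friday (Mon=0 ... Sun=6)
Day of year: 345; offset = 344
Weekday index = (4 + 344) mod 7 = 5 -> Saturday
Weekend days: Saturday, Sunday

Yes


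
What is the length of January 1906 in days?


January 1906

31 days


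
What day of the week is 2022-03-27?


Date: March 27, 2022
Anchor: Jan 1, 2022. With p = 2022 - 1 = 2021: (p + p//4 - p//100 + p//400) mod 7 = (2021 + 505 - 20 + 5) mod 7 = 2511 mod 7 = 5 -> Saturday (Mon=0 ... Sun=6)
Days before March (Jan-Feb): 59; offset = 59 + 27 - 1 = 85
Weekday index = (5 + 85) mod 7 = 6

Day of the week: Sunday


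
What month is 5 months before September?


September is month 9
9 - 5 = 4

April


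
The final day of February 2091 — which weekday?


February 2091 has 28 days
Anchor: Jan 1, 2091. With p = 2091 - 1 = 2090: (p + p//4 - p//100 + p//400) mod 7 = (2090 + 522 - 20 + 5) mod 7 = 2597 mod 7 = 0 -> Monday (Mon=0 ... Sun=6)
Days before February (Jan): 31; February 1 index = (0 + 31) mod 7 = 3 -> Thursday
Last day offset: 28 - 1 = 27 days
Weekday index = (3 + 27) mod 7 = 2

Wednesday, February 28


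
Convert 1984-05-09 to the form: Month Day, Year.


ISO 1984-05-09 parses as year=1984, month=05, day=09
Month 5 -> May

May 9, 1984


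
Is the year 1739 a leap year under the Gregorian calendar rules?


Gregorian leap year rule: divisible by 4, but not by 100, unless also by 400.
1739 is not divisible by 4 -> not a leap year

No


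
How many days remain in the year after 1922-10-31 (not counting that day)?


Day of year: 304 of 365
Remaining = 365 - 304

61 days


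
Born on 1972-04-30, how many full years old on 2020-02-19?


Birth: 1972-04-30
Reference: 2020-02-19
Year difference: 2020 - 1972 = 48
Birthday not yet reached in 2020, subtract 1

47 years old


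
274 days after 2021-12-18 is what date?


Start: 2021-12-18, add 274 days
December 2021 has 31 days: 31 - 18 = 13 days to December 31 -> 261 left
January 2022 has 31 days -> 230 left
February 2022 has 28 days -> 202 left
March 2022 has 31 days -> 171 left
April 2022 has 30 days -> 141 left
May 2022 has 31 days -> 110 left
June 2022 has 30 days -> 80 left
July 2022 has 31 days -> 49 left
August 2022 has 31 days -> 18 left
September 2022: 18 <= 30 -> lands on September 18

Result: 2022-09-18


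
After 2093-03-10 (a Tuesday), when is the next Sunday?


Current: Tuesday
Target: Sunday
Days ahead: 5

Next Sunday: 2093-03-15


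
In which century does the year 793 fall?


Century = (year - 1) // 100 + 1
= (793 - 1) // 100 + 1
= 792 // 100 + 1
= 7 + 1

8th century


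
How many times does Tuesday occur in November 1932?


November 1932 has 30 days
Anchor: Jan 1, 1932. With p = 1932 - 1 = 1931: (p + p//4 - p//100 + p//400) mod 7 = (1931 + 482 - 19 + 4) mod 7 = 2398 mod 7 = 4 -> Friday (Mon=0 ... Sun=6)
Days before November (Jan-Oct): 305; November 1 index = (4 + 305) mod 7 = 1 -> Tuesday
First Tuesday is November 1
Tuesdays: 1, 8, 15, 22, 29

5 Tuesdays


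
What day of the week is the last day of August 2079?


August 2079 has 31 days
Anchor: Jan 1, 2079. With p = 2079 - 1 = 2078: (p + p//4 - p//100 + p//400) mod 7 = (2078 + 519 - 20 + 5) mod 7 = 2582 mod 7 = 6 -> Sunday (Mon=0 ... Sun=6)
Days before August (Jan-Jul): 212; August 1 index = (6 + 212) mod 7 = 1 -> Tuesday
Last day offset: 31 - 1 = 30 days
Weekday index = (1 + 30) mod 7 = 3

Thursday, August 31


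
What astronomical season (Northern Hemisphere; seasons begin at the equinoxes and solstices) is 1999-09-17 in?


Date: September 17
Astronomical Summer (approx.; exact equinox/solstice day varies by year): June 21 to September 21
September 17 falls within the Summer window

Summer


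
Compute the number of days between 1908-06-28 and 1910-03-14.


From 1908-06-28 to 1910-03-14
1908-06-28: days before June = 31 + 29 + 31 + 30 + 31 = 152 (1908 is a leap year); day of year = 152 + 28 = 180
1910-03-14: days before March = 31 + 28 = 59 (1910 is not a leap year); day of year = 59 + 14 = 73
Rest of 1908: 366 - 180 = 186
Full years 1909 (365): 365
Total = 186 + 365 + 73 = 624

624 days


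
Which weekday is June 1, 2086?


Target: June 1, 2086
Anchor: Jan 1, 2086. With p = 2086 - 1 = 2085: (p + p//4 - p//100 + p//400) mod 7 = (2085 + 521 - 20 + 5) mod 7 = 2591 mod 7 = 1 -> Tuesday (Mon=0 ... Sun=6)
Days before June (Jan-May): 151 days
Weekday index = (1 + 151) mod 7 = 5

Saturday


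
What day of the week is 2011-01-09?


Date: January 9, 2011
Anchor: Jan 1, 2011. With p = 2011 - 1 = 2010: (p + p//4 - p//100 + p//400) mod 7 = (2010 + 502 - 20 + 5) mod 7 = 2497 mod 7 = 5 -> Saturday (Mon=0 ... Sun=6)
Days into year = 9 - 1 = 8
Weekday index = (5 + 8) mod 7 = 6

Day of the week: Sunday


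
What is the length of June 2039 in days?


June 2039

30 days


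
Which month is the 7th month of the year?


Month 7 of 12

July


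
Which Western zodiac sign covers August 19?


Date: August 19
Conventional tropical zodiac dates: Leo from July 23 onward; Virgo starts August 23
August 19 falls within the Leo range

Leo


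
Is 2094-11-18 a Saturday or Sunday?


Anchor: Jan 1, 2094. With p = 2094 - 1 = 2093: (p + p//4 - p//100 + p//400) mod 7 = (2093 + 523 - 20 + 5) mod 7 = 2601 mod 7 = 4 -> Friday (Mon=0 ... Sun=6)
Day of year: 322; offset = 321
Weekday index = (4 + 321) mod 7 = 3 -> Thursday
Weekend days: Saturday, Sunday

No


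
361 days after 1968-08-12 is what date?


Start: 1968-08-12, add 361 days
August 1968 has 31 days: 31 - 12 = 19 days to August 31 -> 342 left
September 1968 has 30 days -> 312 left
October 1968 has 31 days -> 281 left
November 1968 has 30 days -> 251 left
December 1968 has 31 days -> 220 left
January 1969 has 31 days -> 189 left
February 1969 has 28 days -> 161 left
March 1969 has 31 days -> 130 left
April 1969 has 30 days -> 100 left
May 1969 has 31 days -> 69 left
June 1969 has 30 days -> 39 left
July 1969 has 31 days -> 8 left
August 1969: 8 <= 31 -> lands on August 8

Result: 1969-08-08


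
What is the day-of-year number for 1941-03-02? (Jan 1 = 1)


Date: March 2, 1941
Days in months 1 through 2: 59
Plus 2 days in March

Day of year: 61


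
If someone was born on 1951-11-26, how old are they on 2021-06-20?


Birth: 1951-11-26
Reference: 2021-06-20
Year difference: 2021 - 1951 = 70
Birthday not yet reached in 2021, subtract 1

69 years old


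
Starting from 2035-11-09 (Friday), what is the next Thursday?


Current: Friday
Target: Thursday
Days ahead: 6

Next Thursday: 2035-11-15


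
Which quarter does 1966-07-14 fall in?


Month: July (month 7)
Q1: Jan-Mar, Q2: Apr-Jun, Q3: Jul-Sep, Q4: Oct-Dec

Q3


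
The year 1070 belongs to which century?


Century = (year - 1) // 100 + 1
= (1070 - 1) // 100 + 1
= 1069 // 100 + 1
= 10 + 1

11th century


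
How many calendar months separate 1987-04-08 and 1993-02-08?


From April 1987 to February 1993
6 years * 12 = 72 months, minus 2 months = 70

70 months


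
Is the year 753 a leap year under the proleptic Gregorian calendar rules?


Gregorian leap year rule: divisible by 4, but not by 100, unless also by 400.
753 is not divisible by 4 -> not a leap year

No


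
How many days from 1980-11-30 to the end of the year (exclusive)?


Day of year: 335 of 366
Remaining = 366 - 335

31 days


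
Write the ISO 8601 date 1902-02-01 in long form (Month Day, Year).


ISO 1902-02-01 parses as year=1902, month=02, day=01
Month 2 -> February

February 1, 1902


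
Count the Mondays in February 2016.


February 2016 has 29 days
Anchor: Jan 1, 2016. With p = 2016 - 1 = 2015: (p + p//4 - p//100 + p//400) mod 7 = (2015 + 503 - 20 + 5) mod 7 = 2503 mod 7 = 4 -> Friday (Mon=0 ... Sun=6)
Days before February (Jan): 31; February 1 index = (4 + 31) mod 7 = 0 -> Monday
First Monday is February 1
Mondays: 1, 8, 15, 22, 29

5 Mondays


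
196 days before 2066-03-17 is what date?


Start: 2066-03-17, subtract 196 days
Back 17 days from March 17 reaches February 28, 2066 -> 179 left
February 2066 has 28 days -> back to January 31, 2066 -> 151 left
January 2066 has 31 days -> back to December 31, 2065 -> 120 left
December 2065 has 31 days -> back to November 30, 2065 -> 89 left
November 2065 has 30 days -> back to October 31, 2065 -> 59 left
October 2065 has 31 days -> back to September 30, 2065 -> 28 left
September 2065: 30 - 28 = 2 -> lands on September 2

Result: 2065-09-02


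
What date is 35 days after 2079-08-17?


Start: 2079-08-17, add 35 days
August 2079 has 31 days: 31 - 17 = 14 days to August 31 -> 21 left
September 2079: 21 <= 30 -> lands on September 21

Result: 2079-09-21


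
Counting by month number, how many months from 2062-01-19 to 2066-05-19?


From January 2062 to May 2066
4 years * 12 = 48 months, plus 4 months = 52

52 months


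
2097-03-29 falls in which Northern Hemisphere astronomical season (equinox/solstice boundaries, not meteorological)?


Date: March 29
Astronomical Spring (approx.; exact equinox/solstice day varies by year): March 20 to June 20
March 29 falls within the Spring window

Spring


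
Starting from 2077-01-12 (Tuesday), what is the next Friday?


Current: Tuesday
Target: Friday
Days ahead: 3

Next Friday: 2077-01-15


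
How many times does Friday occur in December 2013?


December 2013 has 31 days
Anchor: Jan 1, 2013. With p = 2013 - 1 = 2012: (p + p//4 - p//100 + p//400) mod 7 = (2012 + 503 - 20 + 5) mod 7 = 2500 mod 7 = 1 -> Tuesday (Mon=0 ... Sun=6)
Days before December (Jan-Nov): 334; December 1 index = (1 + 334) mod 7 = 6 -> Sunday
First Friday is December 6
Fridays: 6, 13, 20, 27

4 Fridays


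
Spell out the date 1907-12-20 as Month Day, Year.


ISO 1907-12-20 parses as year=1907, month=12, day=20
Month 12 -> December

December 20, 1907


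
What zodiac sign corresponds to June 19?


Date: June 19
Conventional tropical zodiac dates: Gemini from May 21 onward; Cancer starts June 21
June 19 falls within the Gemini range

Gemini


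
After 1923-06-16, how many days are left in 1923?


Day of year: 167 of 365
Remaining = 365 - 167

198 days


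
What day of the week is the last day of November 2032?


November 2032 has 30 days
Anchor: Jan 1, 2032. With p = 2032 - 1 = 2031: (p + p//4 - p//100 + p//400) mod 7 = (2031 + 507 - 20 + 5) mod 7 = 2523 mod 7 = 3 -> Thursday (Mon=0 ... Sun=6)
Days before November (Jan-Oct): 305; November 1 index = (3 + 305) mod 7 = 0 -> Monday
Last day offset: 30 - 1 = 29 days
Weekday index = (0 + 29) mod 7 = 1

Tuesday, November 30


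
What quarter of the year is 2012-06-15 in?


Month: June (month 6)
Q1: Jan-Mar, Q2: Apr-Jun, Q3: Jul-Sep, Q4: Oct-Dec

Q2


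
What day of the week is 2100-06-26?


Date: June 26, 2100
Anchor: Jan 1, 2100. With p = 2100 - 1 = 2099: (p + p//4 - p//100 + p//400) mod 7 = (2099 + 524 - 20 + 5) mod 7 = 2608 mod 7 = 4 -> Friday (Mon=0 ... Sun=6)
Days before June (Jan-May): 151; offset = 151 + 26 - 1 = 176
Weekday index = (4 + 176) mod 7 = 5

Day of the week: Saturday


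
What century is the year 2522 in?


Century = (year - 1) // 100 + 1
= (2522 - 1) // 100 + 1
= 2521 // 100 + 1
= 25 + 1

26th century


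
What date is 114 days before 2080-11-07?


Start: 2080-11-07, subtract 114 days
Back 7 days from November 7 reaches October 31, 2080 -> 107 left
October 2080 has 31 days -> back to September 30, 2080 -> 76 left
September 2080 has 30 days -> back to August 31, 2080 -> 46 left
August 2080 has 31 days -> back to July 31, 2080 -> 15 left
July 2080: 31 - 15 = 16 -> lands on July 16

Result: 2080-07-16


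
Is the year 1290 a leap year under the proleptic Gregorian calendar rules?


Gregorian leap year rule: divisible by 4, but not by 100, unless also by 400.
1290 is not divisible by 4 -> not a leap year

No


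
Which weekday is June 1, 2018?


Target: June 1, 2018
Anchor: Jan 1, 2018. With p = 2018 - 1 = 2017: (p + p//4 - p//100 + p//400) mod 7 = (2017 + 504 - 20 + 5) mod 7 = 2506 mod 7 = 0 -> Monday (Mon=0 ... Sun=6)
Days before June (Jan-May): 151 days
Weekday index = (0 + 151) mod 7 = 4

Friday


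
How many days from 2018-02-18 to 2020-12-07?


From 2018-02-18 to 2020-12-07
2018-02-18: days before February = 31; day of year = 31 + 18 = 49
2020-12-07: days before December = 31 + 29 + 31 + 30 + 31 + 30 + 31 + 31 + 30 + 31 + 30 = 335 (2020 is a leap year); day of year = 335 + 7 = 342
Rest of 2018: 365 - 49 = 316
Full years 2019 (365): 365
Total = 316 + 365 + 342 = 1023

1023 days


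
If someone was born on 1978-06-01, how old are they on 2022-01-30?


Birth: 1978-06-01
Reference: 2022-01-30
Year difference: 2022 - 1978 = 44
Birthday not yet reached in 2022, subtract 1

43 years old


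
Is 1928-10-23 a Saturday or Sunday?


Anchor: Jan 1, 1928. With p = 1928 - 1 = 1927: (p + p//4 - p//100 + p//400) mod 7 = (1927 + 481 - 19 + 4) mod 7 = 2393 mod 7 = 6 -> Sunday (Mon=0 ... Sun=6)
Day of year: 297; offset = 296
Weekday index = (6 + 296) mod 7 = 1 -> Tuesday
Weekend days: Saturday, Sunday

No


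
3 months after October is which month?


October is month 10
10 + 3 = 13; wrap: 13 - 12 = 1

January


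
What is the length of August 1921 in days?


August 1921

31 days


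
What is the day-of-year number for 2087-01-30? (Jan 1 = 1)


Date: January 30, 2087
No months before January
Plus 30 days in January

Day of year: 30


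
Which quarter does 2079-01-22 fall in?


Month: January (month 1)
Q1: Jan-Mar, Q2: Apr-Jun, Q3: Jul-Sep, Q4: Oct-Dec

Q1


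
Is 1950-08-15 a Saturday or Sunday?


Anchor: Jan 1, 1950. With p = 1950 - 1 = 1949: (p + p//4 - p//100 + p//400) mod 7 = (1949 + 487 - 19 + 4) mod 7 = 2421 mod 7 = 6 -> Sunday (Mon=0 ... Sun=6)
Day of year: 227; offset = 226
Weekday index = (6 + 226) mod 7 = 1 -> Tuesday
Weekend days: Saturday, Sunday

No


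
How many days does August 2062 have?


August 2062

31 days


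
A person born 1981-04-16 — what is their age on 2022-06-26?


Birth: 1981-04-16
Reference: 2022-06-26
Year difference: 2022 - 1981 = 41

41 years old


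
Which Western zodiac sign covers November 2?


Date: November 2
Conventional tropical zodiac dates: Scorpio from October 23 onward; Sagittarius starts November 22
November 2 falls within the Scorpio range

Scorpio


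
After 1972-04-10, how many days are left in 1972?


Day of year: 101 of 366
Remaining = 366 - 101

265 days


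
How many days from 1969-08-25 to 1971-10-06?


From 1969-08-25 to 1971-10-06
1969-08-25: days before August = 31 + 28 + 31 + 30 + 31 + 30 + 31 = 212 (1969 is not a leap year); day of year = 212 + 25 = 237
1971-10-06: days before October = 31 + 28 + 31 + 30 + 31 + 30 + 31 + 31 + 30 = 273 (1971 is not a leap year); day of year = 273 + 6 = 279
Rest of 1969: 365 - 237 = 128
Full years 1970 (365): 365
Total = 128 + 365 + 279 = 772

772 days


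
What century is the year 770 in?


Century = (year - 1) // 100 + 1
= (770 - 1) // 100 + 1
= 769 // 100 + 1
= 7 + 1

8th century


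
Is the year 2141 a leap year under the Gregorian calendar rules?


Gregorian leap year rule: divisible by 4, but not by 100, unless also by 400.
2141 is not divisible by 4 -> not a leap year

No


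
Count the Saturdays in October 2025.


October 2025 has 31 days
Anchor: Jan 1, 2025. With p = 2025 - 1 = 2024: (p + p//4 - p//100 + p//400) mod 7 = (2024 + 506 - 20 + 5) mod 7 = 2515 mod 7 = 2 -> Wednesday (Mon=0 ... Sun=6)
Days before October (Jan-Sep): 273; October 1 index = (2 + 273) mod 7 = 2 -> Wednesday
First Saturday is October 4
Saturdays: 4, 11, 18, 25

4 Saturdays


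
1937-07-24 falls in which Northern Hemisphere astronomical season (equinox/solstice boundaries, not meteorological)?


Date: July 24
Astronomical Summer (approx.; exact equinox/solstice day varies by year): June 21 to September 21
July 24 falls within the Summer window

Summer


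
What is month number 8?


Month 8 of 12

August
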